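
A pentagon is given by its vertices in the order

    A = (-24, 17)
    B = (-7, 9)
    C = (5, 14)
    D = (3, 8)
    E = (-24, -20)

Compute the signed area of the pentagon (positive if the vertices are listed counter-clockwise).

-499

Cross-terms: -97, -143, -2, 132, -888  ⇒  Σ = -998
Signed area = Σ/2 = -499 (negative ⇒ clockwise traversal).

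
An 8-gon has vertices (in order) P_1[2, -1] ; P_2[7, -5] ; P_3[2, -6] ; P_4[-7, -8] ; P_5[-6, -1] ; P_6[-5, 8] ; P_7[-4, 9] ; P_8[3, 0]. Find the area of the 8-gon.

Apply the shoelace formula: 2A = Σ (x_i·y_{i+1} − x_{i+1}·y_i), indices taken mod 8.
Cross-terms: -3, -32, -58, -41, -53, -13, -27, -3  ⇒  Σ = -230
Area = |Σ|/2 = 115.

115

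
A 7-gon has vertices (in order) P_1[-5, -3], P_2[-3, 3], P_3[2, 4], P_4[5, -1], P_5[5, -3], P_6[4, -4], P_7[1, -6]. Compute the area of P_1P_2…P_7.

Apply Gauss's area formula: 2A = Σ (x_i·y_{i+1} − x_{i+1}·y_i), indices taken mod 7.
P_1→P_2: (-5)(3) − (-3)(-3) = -24
P_2→P_3: (-3)(4) − (2)(3) = -18
P_3→P_4: (2)(-1) − (5)(4) = -22
P_4→P_5: (5)(-3) − (5)(-1) = -10
P_5→P_6: (5)(-4) − (4)(-3) = -8
P_6→P_7: (4)(-6) − (1)(-4) = -20
P_7→P_1: (1)(-3) − (-5)(-6) = -33
Σ = -135
Area = |Σ|/2 = 67.5.

67.5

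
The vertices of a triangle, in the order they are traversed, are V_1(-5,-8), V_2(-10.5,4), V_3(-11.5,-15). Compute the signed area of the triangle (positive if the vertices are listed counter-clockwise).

58.25

Apply the shoelace formula: 2A = Σ (x_i·y_{i+1} − x_{i+1}·y_i), indices taken mod 3.
Σ = (-104) + (203.5) + (17) = 116.5
Signed area = Σ/2 = 58.25 (positive ⇒ counter-clockwise traversal).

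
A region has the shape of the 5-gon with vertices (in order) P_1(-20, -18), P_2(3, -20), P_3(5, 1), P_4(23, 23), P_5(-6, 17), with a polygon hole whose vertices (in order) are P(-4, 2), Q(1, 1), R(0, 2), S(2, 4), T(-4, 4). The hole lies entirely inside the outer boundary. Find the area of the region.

Outer boundary:
Apply the shoelace (surveyor's) formula: 2A = Σ (x_i·y_{i+1} − x_{i+1}·y_i), indices taken mod 5.
Cross-terms: 454, 103, 92, 529, 448  ⇒  Σ = 1626
Area = |Σ|/2 = 813.
Hole:
P→Q: (-4)(1) − (1)(2) = -6
Q→R: (1)(2) − (0)(1) = 2
R→S: (0)(4) − (2)(2) = -4
S→T: (2)(4) − (-4)(4) = 24
T→P: (-4)(2) − (-4)(4) = 8
Σ = 24
Area = |Σ|/2 = 12.
Net area = 813 − 12 = 801.

801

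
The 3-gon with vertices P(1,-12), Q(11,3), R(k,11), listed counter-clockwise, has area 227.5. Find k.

-14

Write out the shoelace sum; only the two edges meeting at R involve k:
2·Area = [(11·11 − k·3) + (k·(-12) − 1·11)] + 135
       = -15·k + 245 = 455
⇒ k = -14.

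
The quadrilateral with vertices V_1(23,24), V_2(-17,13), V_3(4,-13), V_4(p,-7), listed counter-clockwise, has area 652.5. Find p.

The doubled signed area Σ (x_i y_{i+1} − x_{i+1} y_i) is linear in p.
With p=0 it equals 1009; the coefficient of p is 37 (from the two edges through V_4).
So 37·p + 1009 = 2·652.5 = 1305 ⇒ p = 8.

8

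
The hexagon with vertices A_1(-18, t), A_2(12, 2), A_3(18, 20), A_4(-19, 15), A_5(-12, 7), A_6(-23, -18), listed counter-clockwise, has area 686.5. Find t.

-13

Write out the shoelace sum; only the two edges meeting at A_1 involve t:
2·Area = [((-23)·t − (-18)·(-18)) + ((-18)·2 − 12·t)] + 1278
       = -35·t + 918 = 1373
⇒ t = -13.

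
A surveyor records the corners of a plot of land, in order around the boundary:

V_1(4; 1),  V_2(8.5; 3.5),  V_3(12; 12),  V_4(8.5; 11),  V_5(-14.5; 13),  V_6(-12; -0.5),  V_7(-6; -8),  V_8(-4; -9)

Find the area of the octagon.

337.875

Apply the shoelace formula: 2A = Σ (x_i·y_{i+1} − x_{i+1}·y_i), indices taken mod 8.
Σ = (5.5) + (60) + (30) + (270) + (163.25) + (93) + (22) + (32) = 675.75
Area = |Σ|/2 = 337.875.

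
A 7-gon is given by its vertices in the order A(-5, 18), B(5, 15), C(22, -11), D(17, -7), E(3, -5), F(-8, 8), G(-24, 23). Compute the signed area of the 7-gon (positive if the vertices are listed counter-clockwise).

-453

Apply the surveyor's formula: 2A = Σ (x_i·y_{i+1} − x_{i+1}·y_i), indices taken mod 7.
Σ = (-165) + (-385) + (33) + (-64) + (-16) + (8) + (-317) = -906
Signed area = Σ/2 = -453 (negative ⇒ clockwise traversal).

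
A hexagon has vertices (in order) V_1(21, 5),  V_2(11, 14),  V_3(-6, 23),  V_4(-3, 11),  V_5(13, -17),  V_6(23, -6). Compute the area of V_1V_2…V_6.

Apply the shoelace formula: 2A = Σ (x_i·y_{i+1} − x_{i+1}·y_i), indices taken mod 6.
Cross-terms: 239, 337, 3, -92, 313, 241  ⇒  Σ = 1041
Area = |Σ|/2 = 520.5.

520.5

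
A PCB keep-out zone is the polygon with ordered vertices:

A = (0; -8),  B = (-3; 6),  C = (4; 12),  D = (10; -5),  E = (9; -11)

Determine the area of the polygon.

180.5

Apply Gauss's area formula: 2A = Σ (x_i·y_{i+1} − x_{i+1}·y_i), indices taken mod 5.
Σ = (-24) + (-60) + (-140) + (-65) + (-72) = -361
Area = |Σ|/2 = 180.5.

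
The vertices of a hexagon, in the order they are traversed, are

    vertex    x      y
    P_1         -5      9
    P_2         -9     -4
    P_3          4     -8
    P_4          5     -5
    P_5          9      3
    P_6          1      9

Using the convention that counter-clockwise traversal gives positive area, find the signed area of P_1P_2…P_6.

Apply the surveyor's formula: 2A = Σ (x_i·y_{i+1} − x_{i+1}·y_i), indices taken mod 6.
Σ = (101) + (88) + (20) + (60) + (78) + (54) = 401
Signed area = Σ/2 = 200.5 (positive ⇒ counter-clockwise traversal).

200.5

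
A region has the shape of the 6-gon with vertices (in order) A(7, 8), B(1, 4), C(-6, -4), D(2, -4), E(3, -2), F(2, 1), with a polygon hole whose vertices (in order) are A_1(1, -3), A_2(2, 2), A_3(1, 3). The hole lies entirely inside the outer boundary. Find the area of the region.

45

Outer boundary:
Apply the surveyor's formula: 2A = Σ (x_i·y_{i+1} − x_{i+1}·y_i), indices taken mod 6.
A→B: (7)(4) − (1)(8) = 20
B→C: (1)(-4) − (-6)(4) = 20
C→D: (-6)(-4) − (2)(-4) = 32
D→E: (2)(-2) − (3)(-4) = 8
E→F: (3)(1) − (2)(-2) = 7
F→A: (2)(8) − (7)(1) = 9
Σ = 96
Area = |Σ|/2 = 48.
Hole:
Cross-terms: 8, 4, -6  ⇒  Σ = 6
Area = |Σ|/2 = 3.
Net area = 48 − 3 = 45.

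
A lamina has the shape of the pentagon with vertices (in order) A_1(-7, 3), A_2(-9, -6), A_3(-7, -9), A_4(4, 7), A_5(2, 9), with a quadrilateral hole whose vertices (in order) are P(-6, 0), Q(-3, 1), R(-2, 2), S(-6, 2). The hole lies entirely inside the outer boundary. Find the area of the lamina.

88

Outer boundary:
Apply Gauss's area formula: 2A = Σ (x_i·y_{i+1} − x_{i+1}·y_i), indices taken mod 5.
Cross-terms: 69, 39, -13, 22, 69  ⇒  Σ = 186
Area = |Σ|/2 = 93.
Hole:
P→Q: (-6)(1) − (-3)(0) = -6
Q→R: (-3)(2) − (-2)(1) = -4
R→S: (-2)(2) − (-6)(2) = 8
S→P: (-6)(0) − (-6)(2) = 12
Σ = 10
Area = |Σ|/2 = 5.
Net area = 93 − 5 = 88.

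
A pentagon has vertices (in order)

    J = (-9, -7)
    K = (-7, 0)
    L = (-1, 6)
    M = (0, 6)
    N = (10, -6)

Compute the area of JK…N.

J→K: (-9)(0) − (-7)(-7) = -49
K→L: (-7)(6) − (-1)(0) = -42
L→M: (-1)(6) − (0)(6) = -6
M→N: (0)(-6) − (10)(6) = -60
N→J: (10)(-7) − (-9)(-6) = -124
Σ = -281
Area = |Σ|/2 = 140.5.

140.5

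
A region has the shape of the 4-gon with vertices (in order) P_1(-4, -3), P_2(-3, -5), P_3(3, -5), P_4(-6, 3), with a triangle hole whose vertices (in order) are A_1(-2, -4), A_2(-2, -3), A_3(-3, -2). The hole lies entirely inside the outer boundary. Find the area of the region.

Outer boundary:
Apply the shoelace (surveyor's) formula: 2A = Σ (x_i·y_{i+1} − x_{i+1}·y_i), indices taken mod 4.
P_1→P_2: (-4)(-5) − (-3)(-3) = 11
P_2→P_3: (-3)(-5) − (3)(-5) = 30
P_3→P_4: (3)(3) − (-6)(-5) = -21
P_4→P_1: (-6)(-3) − (-4)(3) = 30
Σ = 50
Area = |Σ|/2 = 25.
Hole:
Cross-terms: -2, -5, 8  ⇒  Σ = 1
Area = |Σ|/2 = 0.5.
Net area = 25 − 0.5 = 24.5.

24.5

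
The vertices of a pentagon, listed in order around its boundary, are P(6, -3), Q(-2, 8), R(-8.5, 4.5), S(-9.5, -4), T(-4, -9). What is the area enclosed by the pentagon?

Apply the shoelace formula: 2A = Σ (x_i·y_{i+1} − x_{i+1}·y_i), indices taken mod 5.
Σ = (42) + (59) + (76.75) + (69.5) + (66) = 313.25
Area = |Σ|/2 = 156.625.

156.625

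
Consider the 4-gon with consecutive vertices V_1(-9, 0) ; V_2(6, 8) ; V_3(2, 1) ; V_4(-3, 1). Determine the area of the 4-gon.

34

Apply the surveyor's formula: 2A = Σ (x_i·y_{i+1} − x_{i+1}·y_i), indices taken mod 4.
Σ = (-72) + (-10) + (5) + (9) = -68
Area = |Σ|/2 = 34.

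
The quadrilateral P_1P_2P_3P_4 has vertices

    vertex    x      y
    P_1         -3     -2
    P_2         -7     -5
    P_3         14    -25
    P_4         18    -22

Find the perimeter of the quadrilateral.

68

|P_1P_2| = √((-4)² + (-3)²) = √25 = 5
|P_2P_3| = √((21)² + (-20)²) = √841 = 29
|P_3P_4| = √((4)² + (3)²) = √25 = 5
|P_4P_1| = √((-21)² + (20)²) = √841 = 29
Perimeter = 5 + 29 + 5 + 29 = 68.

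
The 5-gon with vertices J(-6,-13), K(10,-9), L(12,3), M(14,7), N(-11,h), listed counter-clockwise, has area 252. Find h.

-4

The doubled signed area Σ (x_i y_{i+1} − x_{i+1} y_i) is linear in h.
With h=0 it equals 584; the coefficient of h is 20 (from the two edges through N).
So 20·h + 584 = 2·252 = 504 ⇒ h = -4.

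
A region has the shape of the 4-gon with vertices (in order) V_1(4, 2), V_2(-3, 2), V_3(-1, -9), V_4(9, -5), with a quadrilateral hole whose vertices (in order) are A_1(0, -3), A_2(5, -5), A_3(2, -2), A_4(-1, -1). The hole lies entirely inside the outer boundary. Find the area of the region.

Outer boundary:
Apply the shoelace (surveyor's) formula: 2A = Σ (x_i·y_{i+1} − x_{i+1}·y_i), indices taken mod 4.
V_1→V_2: (4)(2) − (-3)(2) = 14
V_2→V_3: (-3)(-9) − (-1)(2) = 29
V_3→V_4: (-1)(-5) − (9)(-9) = 86
V_4→V_1: (9)(2) − (4)(-5) = 38
Σ = 167
Area = |Σ|/2 = 83.5.
Hole:
Σ = (15) + (0) + (-4) + (3) = 14
Area = |Σ|/2 = 7.
Net area = 83.5 − 7 = 76.5.

76.5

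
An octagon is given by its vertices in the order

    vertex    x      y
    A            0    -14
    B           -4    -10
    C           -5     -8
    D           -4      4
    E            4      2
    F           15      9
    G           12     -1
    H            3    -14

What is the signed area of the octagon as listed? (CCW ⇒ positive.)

-237

Apply Gauss's area formula: 2A = Σ (x_i·y_{i+1} − x_{i+1}·y_i), indices taken mod 8.
Cross-terms: -56, -18, -52, -24, 6, -123, -165, -42  ⇒  Σ = -474
Signed area = Σ/2 = -237 (negative ⇒ clockwise traversal).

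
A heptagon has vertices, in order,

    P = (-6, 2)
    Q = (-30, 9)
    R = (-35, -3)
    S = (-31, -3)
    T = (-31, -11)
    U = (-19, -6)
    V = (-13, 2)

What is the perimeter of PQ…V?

80

|PQ| = √((-24)² + (7)²) = √625 = 25
|QR| = √((-5)² + (-12)²) = √169 = 13
|RS| = √((4)² + (0)²) = √16 = 4
|ST| = √((0)² + (-8)²) = √64 = 8
|TU| = √((12)² + (5)²) = √169 = 13
|UV| = √((6)² + (8)²) = √100 = 10
|VP| = √((7)² + (0)²) = √49 = 7
Perimeter = 25 + 13 + 4 + 8 + 13 + 10 + 7 = 80.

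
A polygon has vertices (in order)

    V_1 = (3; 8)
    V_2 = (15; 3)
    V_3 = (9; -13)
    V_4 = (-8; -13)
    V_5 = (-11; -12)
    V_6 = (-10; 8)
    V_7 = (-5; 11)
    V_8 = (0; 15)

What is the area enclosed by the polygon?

Apply the shoelace formula: 2A = Σ (x_i·y_{i+1} − x_{i+1}·y_i), indices taken mod 8.
Σ = (-111) + (-222) + (-221) + (-47) + (-208) + (-70) + (-75) + (-45) = -999
Area = |Σ|/2 = 499.5.

499.5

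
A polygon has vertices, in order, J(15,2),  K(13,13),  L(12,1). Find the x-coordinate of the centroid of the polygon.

40/3

Apply Gauss's area formula. First the cross-terms c_i = x_i·y_{i+1} − x_{i+1}·y_i:
  169, -143, 9  ⇒  2A = 35, A = 17.5.
Then Σ (x_i + x_{i+1})·c_i = 1400, so x̄ = 1400 / (6·17.5) = 40/3.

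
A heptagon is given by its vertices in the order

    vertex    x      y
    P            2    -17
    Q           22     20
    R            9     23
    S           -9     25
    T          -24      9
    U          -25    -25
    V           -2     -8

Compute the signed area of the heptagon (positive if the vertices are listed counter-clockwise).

P→Q: (2)(20) − (22)(-17) = 414
Q→R: (22)(23) − (9)(20) = 326
R→S: (9)(25) − (-9)(23) = 432
S→T: (-9)(9) − (-24)(25) = 519
T→U: (-24)(-25) − (-25)(9) = 825
U→V: (-25)(-8) − (-2)(-25) = 150
V→P: (-2)(-17) − (2)(-8) = 50
Σ = 2716
Signed area = Σ/2 = 1358 (positive ⇒ counter-clockwise traversal).

1358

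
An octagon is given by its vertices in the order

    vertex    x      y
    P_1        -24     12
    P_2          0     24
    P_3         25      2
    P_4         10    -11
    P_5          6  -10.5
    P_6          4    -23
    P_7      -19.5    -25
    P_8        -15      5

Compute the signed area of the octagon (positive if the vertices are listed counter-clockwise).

-1343.5

Cross-terms: -576, -600, -295, -39, -96, -548.5, -472.5, -60  ⇒  Σ = -2687
Signed area = Σ/2 = -1343.5 (negative ⇒ clockwise traversal).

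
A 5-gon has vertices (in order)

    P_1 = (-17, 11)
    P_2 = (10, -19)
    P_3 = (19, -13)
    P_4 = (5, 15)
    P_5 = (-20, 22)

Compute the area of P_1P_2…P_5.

679

Apply the surveyor's formula: 2A = Σ (x_i·y_{i+1} − x_{i+1}·y_i), indices taken mod 5.
Σ = (213) + (231) + (350) + (410) + (154) = 1358
Area = |Σ|/2 = 679.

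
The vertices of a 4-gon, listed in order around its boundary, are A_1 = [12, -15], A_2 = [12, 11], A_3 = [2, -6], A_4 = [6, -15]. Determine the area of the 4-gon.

Apply the surveyor's formula: 2A = Σ (x_i·y_{i+1} − x_{i+1}·y_i), indices taken mod 4.
A_1→A_2: (12)(11) − (12)(-15) = 312
A_2→A_3: (12)(-6) − (2)(11) = -94
A_3→A_4: (2)(-15) − (6)(-6) = 6
A_4→A_1: (6)(-15) − (12)(-15) = 90
Σ = 314
Area = |Σ|/2 = 157.

157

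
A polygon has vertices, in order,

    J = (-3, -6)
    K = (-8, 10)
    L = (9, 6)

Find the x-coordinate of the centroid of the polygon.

Apply the shoelace (surveyor's) formula. First the cross-terms c_i = x_i·y_{i+1} − x_{i+1}·y_i:
  -78, -138, -36  ⇒  2A = -252, A = -126.
Then Σ (x_i + x_{i+1})·c_i = 504, so x̄ = 504 / (6·(-126)) = -2/3.

-2/3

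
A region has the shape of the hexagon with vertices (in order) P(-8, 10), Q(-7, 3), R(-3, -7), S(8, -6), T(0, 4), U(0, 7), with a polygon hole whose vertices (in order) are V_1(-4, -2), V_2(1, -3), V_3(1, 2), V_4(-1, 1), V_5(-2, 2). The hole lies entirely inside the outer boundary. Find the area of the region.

116

Outer boundary:
Apply the shoelace formula: 2A = Σ (x_i·y_{i+1} − x_{i+1}·y_i), indices taken mod 6.
Σ = (46) + (58) + (74) + (32) + (0) + (56) = 266
Area = |Σ|/2 = 133.
Hole:
Cross-terms: 14, 5, 3, 0, 12  ⇒  Σ = 34
Area = |Σ|/2 = 17.
Net area = 133 − 17 = 116.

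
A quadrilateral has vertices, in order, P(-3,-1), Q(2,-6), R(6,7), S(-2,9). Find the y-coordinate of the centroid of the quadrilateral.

Apply the shoelace (surveyor's) formula. First the cross-terms c_i = x_i·y_{i+1} − x_{i+1}·y_i:
  20, 50, 68, 29  ⇒  2A = 167, A = 83.5.
Then Σ (y_i + y_{i+1})·c_i = 1230, so ȳ = 1230 / (6·83.5) = 410/167.

410/167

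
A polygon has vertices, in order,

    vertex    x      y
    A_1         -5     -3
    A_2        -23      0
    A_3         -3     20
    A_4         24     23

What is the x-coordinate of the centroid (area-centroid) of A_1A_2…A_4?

Apply the shoelace formula. First the cross-terms c_i = x_i·y_{i+1} − x_{i+1}·y_i:
  -69, -460, -549, 43  ⇒  2A = -1035, A = -517.5.
Then Σ (x_i + x_{i+1})·c_i = 3180, so x̄ = 3180 / (6·(-517.5)) = -212/207.

-212/207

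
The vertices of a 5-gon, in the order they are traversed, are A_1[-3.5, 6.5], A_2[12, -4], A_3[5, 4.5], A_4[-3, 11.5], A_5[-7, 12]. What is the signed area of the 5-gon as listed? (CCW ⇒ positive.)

61

Apply Gauss's area formula: 2A = Σ (x_i·y_{i+1} − x_{i+1}·y_i), indices taken mod 5.
Σ = (-64) + (74) + (71) + (44.5) + (-3.5) = 122
Signed area = Σ/2 = 61 (positive ⇒ counter-clockwise traversal).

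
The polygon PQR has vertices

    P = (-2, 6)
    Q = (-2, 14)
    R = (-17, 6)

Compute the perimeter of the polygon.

40

|PQ| = √((0)² + (8)²) = √64 = 8
|QR| = √((-15)² + (-8)²) = √289 = 17
|RP| = √((15)² + (0)²) = √225 = 15
Perimeter = 8 + 17 + 15 = 40.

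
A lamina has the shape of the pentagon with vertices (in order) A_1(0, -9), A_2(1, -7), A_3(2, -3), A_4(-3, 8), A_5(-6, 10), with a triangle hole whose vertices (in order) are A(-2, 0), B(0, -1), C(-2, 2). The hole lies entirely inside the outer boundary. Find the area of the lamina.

47.5

Outer boundary:
Apply the shoelace (surveyor's) formula: 2A = Σ (x_i·y_{i+1} − x_{i+1}·y_i), indices taken mod 5.
Σ = (9) + (11) + (7) + (18) + (54) = 99
Area = |Σ|/2 = 49.5.
Hole:
Apply Gauss's area formula: 2A = Σ (x_i·y_{i+1} − x_{i+1}·y_i), indices taken mod 3.
A→B: (-2)(-1) − (0)(0) = 2
B→C: (0)(2) − (-2)(-1) = -2
C→A: (-2)(0) − (-2)(2) = 4
Σ = 4
Area = |Σ|/2 = 2.
Net area = 49.5 − 2 = 47.5.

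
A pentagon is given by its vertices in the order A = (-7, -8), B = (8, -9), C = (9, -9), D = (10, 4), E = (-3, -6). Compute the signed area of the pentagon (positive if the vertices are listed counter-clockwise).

98

Apply the shoelace formula: 2A = Σ (x_i·y_{i+1} − x_{i+1}·y_i), indices taken mod 5.
A→B: (-7)(-9) − (8)(-8) = 127
B→C: (8)(-9) − (9)(-9) = 9
C→D: (9)(4) − (10)(-9) = 126
D→E: (10)(-6) − (-3)(4) = -48
E→A: (-3)(-8) − (-7)(-6) = -18
Σ = 196
Signed area = Σ/2 = 98 (positive ⇒ counter-clockwise traversal).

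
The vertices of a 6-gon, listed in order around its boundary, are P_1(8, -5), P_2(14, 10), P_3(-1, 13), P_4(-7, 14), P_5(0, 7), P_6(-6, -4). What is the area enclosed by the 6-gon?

P_1→P_2: (8)(10) − (14)(-5) = 150
P_2→P_3: (14)(13) − (-1)(10) = 192
P_3→P_4: (-1)(14) − (-7)(13) = 77
P_4→P_5: (-7)(7) − (0)(14) = -49
P_5→P_6: (0)(-4) − (-6)(7) = 42
P_6→P_1: (-6)(-5) − (8)(-4) = 62
Σ = 474
Area = |Σ|/2 = 237.

237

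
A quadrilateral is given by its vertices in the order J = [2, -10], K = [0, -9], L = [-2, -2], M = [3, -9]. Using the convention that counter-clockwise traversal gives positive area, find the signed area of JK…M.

Apply the shoelace (surveyor's) formula: 2A = Σ (x_i·y_{i+1} − x_{i+1}·y_i), indices taken mod 4.
Σ = (-18) + (-18) + (24) + (-12) = -24
Signed area = Σ/2 = -12 (negative ⇒ clockwise traversal).

-12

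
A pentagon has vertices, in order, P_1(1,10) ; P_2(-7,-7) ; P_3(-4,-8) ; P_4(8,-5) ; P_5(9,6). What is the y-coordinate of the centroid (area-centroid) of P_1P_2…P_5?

Apply the shoelace (surveyor's) formula. First the cross-terms c_i = x_i·y_{i+1} − x_{i+1}·y_i:
  63, 28, 84, 93, 84  ⇒  2A = 352, A = 176.
Then Σ (y_i + y_{i+1})·c_i = 114, so ȳ = 114 / (6·176) = 19/176.

19/176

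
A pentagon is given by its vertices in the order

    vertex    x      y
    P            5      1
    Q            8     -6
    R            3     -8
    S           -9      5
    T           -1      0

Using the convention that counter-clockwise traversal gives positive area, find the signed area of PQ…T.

-68.5

Apply Gauss's area formula: 2A = Σ (x_i·y_{i+1} − x_{i+1}·y_i), indices taken mod 5.
P→Q: (5)(-6) − (8)(1) = -38
Q→R: (8)(-8) − (3)(-6) = -46
R→S: (3)(5) − (-9)(-8) = -57
S→T: (-9)(0) − (-1)(5) = 5
T→P: (-1)(1) − (5)(0) = -1
Σ = -137
Signed area = Σ/2 = -68.5 (negative ⇒ clockwise traversal).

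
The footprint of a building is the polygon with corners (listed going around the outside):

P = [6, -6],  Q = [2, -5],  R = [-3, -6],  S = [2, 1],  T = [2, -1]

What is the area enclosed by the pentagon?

Apply the shoelace formula: 2A = Σ (x_i·y_{i+1} − x_{i+1}·y_i), indices taken mod 5.
Cross-terms: -18, -27, 9, -4, -6  ⇒  Σ = -46
Area = |Σ|/2 = 23.

23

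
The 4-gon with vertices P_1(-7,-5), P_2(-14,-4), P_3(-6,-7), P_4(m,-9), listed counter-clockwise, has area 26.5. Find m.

15

The doubled signed area Σ (x_i y_{i+1} − x_{i+1} y_i) is linear in m.
With m=0 it equals 23; the coefficient of m is 2 (from the two edges through P_4).
So 2·m + 23 = 2·26.5 = 53 ⇒ m = 15.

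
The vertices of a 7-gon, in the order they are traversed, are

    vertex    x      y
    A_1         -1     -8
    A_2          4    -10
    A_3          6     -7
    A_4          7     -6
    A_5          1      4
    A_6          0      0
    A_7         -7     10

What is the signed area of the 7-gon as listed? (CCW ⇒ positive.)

Cross-terms: 42, 32, 13, 34, 0, 0, 66  ⇒  Σ = 187
Signed area = Σ/2 = 93.5 (positive ⇒ counter-clockwise traversal).

93.5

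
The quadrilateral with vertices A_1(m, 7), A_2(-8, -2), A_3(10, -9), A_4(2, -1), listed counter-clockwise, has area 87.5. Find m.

-5

Write out the shoelace sum; only the two edges meeting at A_1 involve m:
2·Area = [(2·7 − m·(-1)) + (m·(-2) − (-8)·7)] + 100
       = -1·m + 170 = 175
⇒ m = -5.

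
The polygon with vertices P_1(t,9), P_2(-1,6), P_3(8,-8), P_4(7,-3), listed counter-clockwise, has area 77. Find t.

Write out the shoelace sum; only the two edges meeting at P_1 involve t:
2·Area = [(7·9 − t·(-3)) + (t·6 − (-1)·9)] + -8
       = 9·t + 64 = 154
⇒ t = 10.

10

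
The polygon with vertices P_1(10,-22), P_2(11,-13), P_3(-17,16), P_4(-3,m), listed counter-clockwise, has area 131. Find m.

Write out the shoelace sum; only the two edges meeting at P_4 involve m:
2·Area = [((-17)·m − (-3)·16) + ((-3)·(-22) − 10·m)] + 67
       = -27·m + 181 = 262
⇒ m = -3.

-3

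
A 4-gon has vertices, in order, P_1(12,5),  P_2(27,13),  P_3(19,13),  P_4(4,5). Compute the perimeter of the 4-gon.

|P_1P_2| = √((15)² + (8)²) = √289 = 17
|P_2P_3| = √((-8)² + (0)²) = √64 = 8
|P_3P_4| = √((-15)² + (-8)²) = √289 = 17
|P_4P_1| = √((8)² + (0)²) = √64 = 8
Perimeter = 17 + 8 + 17 + 8 = 50.

50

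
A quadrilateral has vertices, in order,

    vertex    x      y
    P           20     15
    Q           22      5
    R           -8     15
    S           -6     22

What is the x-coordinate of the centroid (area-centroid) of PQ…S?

382/51

Apply the surveyor's formula. First the cross-terms c_i = x_i·y_{i+1} − x_{i+1}·y_i:
  -230, 370, -86, -530  ⇒  2A = -476, A = -238.
Then Σ (x_i + x_{i+1})·c_i = -10696, so x̄ = -10696 / (6·(-238)) = 382/51.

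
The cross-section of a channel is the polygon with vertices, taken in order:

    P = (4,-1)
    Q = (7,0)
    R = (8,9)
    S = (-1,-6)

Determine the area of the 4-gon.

Apply the surveyor's formula: 2A = Σ (x_i·y_{i+1} − x_{i+1}·y_i), indices taken mod 4.
P→Q: (4)(0) − (7)(-1) = 7
Q→R: (7)(9) − (8)(0) = 63
R→S: (8)(-6) − (-1)(9) = -39
S→P: (-1)(-1) − (4)(-6) = 25
Σ = 56
Area = |Σ|/2 = 28.

28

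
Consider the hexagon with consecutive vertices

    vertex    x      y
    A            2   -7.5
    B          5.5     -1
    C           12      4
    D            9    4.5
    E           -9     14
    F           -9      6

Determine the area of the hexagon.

Σ = (39.25) + (34) + (18) + (166.5) + (72) + (55.5) = 385.25
Area = |Σ|/2 = 192.625.

192.625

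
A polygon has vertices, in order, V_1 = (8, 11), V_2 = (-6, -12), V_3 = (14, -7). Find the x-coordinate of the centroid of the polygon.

Apply the shoelace (surveyor's) formula. First the cross-terms c_i = x_i·y_{i+1} − x_{i+1}·y_i:
  -30, 210, 210  ⇒  2A = 390, A = 195.
Then Σ (x_i + x_{i+1})·c_i = 6240, so x̄ = 6240 / (6·195) = 16/3.

16/3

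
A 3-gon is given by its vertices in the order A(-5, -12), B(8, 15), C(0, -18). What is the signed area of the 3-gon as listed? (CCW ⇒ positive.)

A→B: (-5)(15) − (8)(-12) = 21
B→C: (8)(-18) − (0)(15) = -144
C→A: (0)(-12) − (-5)(-18) = -90
Σ = -213
Signed area = Σ/2 = -106.5 (negative ⇒ clockwise traversal).

-106.5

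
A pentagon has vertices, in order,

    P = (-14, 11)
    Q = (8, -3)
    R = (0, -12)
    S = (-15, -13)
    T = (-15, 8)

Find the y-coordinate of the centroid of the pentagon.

Apply the shoelace formula. First the cross-terms c_i = x_i·y_{i+1} − x_{i+1}·y_i:
  -46, -96, -180, -315, -53  ⇒  2A = -690, A = -345.
Then Σ (y_i + y_{i+1})·c_i = 6140, so ȳ = 6140 / (6·(-345)) = -614/207.

-614/207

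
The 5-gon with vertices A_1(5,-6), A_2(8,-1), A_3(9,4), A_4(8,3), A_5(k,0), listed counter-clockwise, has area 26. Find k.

3

The doubled signed area Σ (x_i y_{i+1} − x_{i+1} y_i) is linear in k.
With k=0 it equals 79; the coefficient of k is -9 (from the two edges through A_5).
So -9·k + 79 = 2·26 = 52 ⇒ k = 3.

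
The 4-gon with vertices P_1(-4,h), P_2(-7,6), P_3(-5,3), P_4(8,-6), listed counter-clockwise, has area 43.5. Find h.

The doubled signed area Σ (x_i y_{i+1} − x_{i+1} y_i) is linear in h.
With h=0 it equals -33; the coefficient of h is 15 (from the two edges through P_1).
So 15·h + -33 = 2·43.5 = 87 ⇒ h = 8.

8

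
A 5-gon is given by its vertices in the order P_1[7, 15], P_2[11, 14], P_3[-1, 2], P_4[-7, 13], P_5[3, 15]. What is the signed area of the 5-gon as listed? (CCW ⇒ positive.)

Apply the shoelace (surveyor's) formula: 2A = Σ (x_i·y_{i+1} − x_{i+1}·y_i), indices taken mod 5.
Cross-terms: -67, 36, 1, -144, -60  ⇒  Σ = -234
Signed area = Σ/2 = -117 (negative ⇒ clockwise traversal).

-117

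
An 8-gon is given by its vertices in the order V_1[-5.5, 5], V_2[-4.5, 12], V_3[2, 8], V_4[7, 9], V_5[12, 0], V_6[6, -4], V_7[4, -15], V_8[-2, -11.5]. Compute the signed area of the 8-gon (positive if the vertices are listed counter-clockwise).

-260.375

Apply the shoelace (surveyor's) formula: 2A = Σ (x_i·y_{i+1} − x_{i+1}·y_i), indices taken mod 8.
Σ = (-43.5) + (-60) + (-38) + (-108) + (-48) + (-74) + (-76) + (-73.25) = -520.75
Signed area = Σ/2 = -260.375 (negative ⇒ clockwise traversal).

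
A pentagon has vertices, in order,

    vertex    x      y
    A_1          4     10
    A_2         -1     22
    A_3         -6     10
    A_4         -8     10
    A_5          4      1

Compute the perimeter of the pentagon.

|A_1A_2| = √((-5)² + (12)²) = √169 = 13
|A_2A_3| = √((-5)² + (-12)²) = √169 = 13
|A_3A_4| = √((-2)² + (0)²) = √4 = 2
|A_4A_5| = √((12)² + (-9)²) = √225 = 15
|A_5A_1| = √((0)² + (9)²) = √81 = 9
Perimeter = 13 + 13 + 2 + 15 + 9 = 52.

52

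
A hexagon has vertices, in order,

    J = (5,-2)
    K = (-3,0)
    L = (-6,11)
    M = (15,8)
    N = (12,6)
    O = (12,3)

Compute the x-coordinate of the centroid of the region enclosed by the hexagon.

123/37

Apply the surveyor's formula. First the cross-terms c_i = x_i·y_{i+1} − x_{i+1}·y_i:
  -6, -33, -213, -6, -36, -39  ⇒  2A = -333, A = -166.5.
Then Σ (x_i + x_{i+1})·c_i = -3321, so x̄ = -3321 / (6·(-166.5)) = 123/37.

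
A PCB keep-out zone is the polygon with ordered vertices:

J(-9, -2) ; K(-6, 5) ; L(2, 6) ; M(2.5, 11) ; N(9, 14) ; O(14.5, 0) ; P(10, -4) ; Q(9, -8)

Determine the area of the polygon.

277.5

Σ = (-57) + (-46) + (7) + (-64) + (-203) + (-58) + (-44) + (-90) = -555
Area = |Σ|/2 = 277.5.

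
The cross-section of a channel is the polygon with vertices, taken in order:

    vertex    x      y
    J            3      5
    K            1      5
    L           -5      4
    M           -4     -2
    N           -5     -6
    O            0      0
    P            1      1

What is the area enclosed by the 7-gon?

40.5

Apply the shoelace (surveyor's) formula: 2A = Σ (x_i·y_{i+1} − x_{i+1}·y_i), indices taken mod 7.
Cross-terms: 10, 29, 26, 14, 0, 0, 2  ⇒  Σ = 81
Area = |Σ|/2 = 40.5.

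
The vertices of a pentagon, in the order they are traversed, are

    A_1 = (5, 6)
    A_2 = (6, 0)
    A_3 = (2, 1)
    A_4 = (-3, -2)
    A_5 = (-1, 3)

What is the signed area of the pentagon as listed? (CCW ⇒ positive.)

Apply the shoelace (surveyor's) formula: 2A = Σ (x_i·y_{i+1} − x_{i+1}·y_i), indices taken mod 5.
Σ = (-36) + (6) + (-1) + (-11) + (-21) = -63
Signed area = Σ/2 = -31.5 (negative ⇒ clockwise traversal).

-31.5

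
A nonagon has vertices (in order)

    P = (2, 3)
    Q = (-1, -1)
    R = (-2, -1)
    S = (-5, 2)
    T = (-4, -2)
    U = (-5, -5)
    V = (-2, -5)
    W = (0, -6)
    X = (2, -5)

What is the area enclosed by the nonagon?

Apply the shoelace formula: 2A = Σ (x_i·y_{i+1} − x_{i+1}·y_i), indices taken mod 9.
Σ = (1) + (-1) + (-9) + (18) + (10) + (15) + (12) + (12) + (16) = 74
Area = |Σ|/2 = 37.

37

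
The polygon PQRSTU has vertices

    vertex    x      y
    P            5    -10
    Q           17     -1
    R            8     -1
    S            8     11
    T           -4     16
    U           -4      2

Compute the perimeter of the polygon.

78

|PQ| = √((12)² + (9)²) = √225 = 15
|QR| = √((-9)² + (0)²) = √81 = 9
|RS| = √((0)² + (12)²) = √144 = 12
|ST| = √((-12)² + (5)²) = √169 = 13
|TU| = √((0)² + (-14)²) = √196 = 14
|UP| = √((9)² + (-12)²) = √225 = 15
Perimeter = 15 + 9 + 12 + 13 + 14 + 15 = 78.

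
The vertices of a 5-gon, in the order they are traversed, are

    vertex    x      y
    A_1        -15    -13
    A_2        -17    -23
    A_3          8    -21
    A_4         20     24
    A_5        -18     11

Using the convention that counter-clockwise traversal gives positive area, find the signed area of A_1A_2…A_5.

1164

Σ = (124) + (541) + (612) + (652) + (399) = 2328
Signed area = Σ/2 = 1164 (positive ⇒ counter-clockwise traversal).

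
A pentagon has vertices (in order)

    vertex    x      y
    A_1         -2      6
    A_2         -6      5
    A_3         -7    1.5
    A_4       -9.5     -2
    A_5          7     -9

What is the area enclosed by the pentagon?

101.875

Cross-terms: 26, 26, 28.25, 99.5, 24  ⇒  Σ = 203.75
Area = |Σ|/2 = 101.875.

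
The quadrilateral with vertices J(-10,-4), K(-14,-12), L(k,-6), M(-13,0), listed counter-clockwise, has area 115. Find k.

The doubled signed area Σ (x_i y_{i+1} − x_{i+1} y_i) is linear in k.
With k=0 it equals 122; the coefficient of k is 12 (from the two edges through L).
So 12·k + 122 = 2·115 = 230 ⇒ k = 9.

9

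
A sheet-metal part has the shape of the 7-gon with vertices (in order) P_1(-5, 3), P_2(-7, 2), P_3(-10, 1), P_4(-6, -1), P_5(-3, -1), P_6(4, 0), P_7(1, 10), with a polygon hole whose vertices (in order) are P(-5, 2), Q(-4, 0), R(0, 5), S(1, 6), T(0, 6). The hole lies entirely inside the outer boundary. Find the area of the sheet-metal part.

Outer boundary:
Apply Gauss's area formula: 2A = Σ (x_i·y_{i+1} − x_{i+1}·y_i), indices taken mod 7.
P_1→P_2: (-5)(2) − (-7)(3) = 11
P_2→P_3: (-7)(1) − (-10)(2) = 13
P_3→P_4: (-10)(-1) − (-6)(1) = 16
P_4→P_5: (-6)(-1) − (-3)(-1) = 3
P_5→P_6: (-3)(0) − (4)(-1) = 4
P_6→P_7: (4)(10) − (1)(0) = 40
P_7→P_1: (1)(3) − (-5)(10) = 53
Σ = 140
Area = |Σ|/2 = 70.
Hole:
Σ = (8) + (-20) + (-5) + (6) + (30) = 19
Area = |Σ|/2 = 9.5.
Net area = 70 − 9.5 = 60.5.

60.5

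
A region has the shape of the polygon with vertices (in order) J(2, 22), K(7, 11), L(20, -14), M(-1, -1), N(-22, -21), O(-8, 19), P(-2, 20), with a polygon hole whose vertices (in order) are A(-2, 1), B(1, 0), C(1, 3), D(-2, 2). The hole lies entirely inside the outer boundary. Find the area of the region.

Outer boundary:
Apply the shoelace formula: 2A = Σ (x_i·y_{i+1} − x_{i+1}·y_i), indices taken mod 7.
J→K: (2)(11) − (7)(22) = -132
K→L: (7)(-14) − (20)(11) = -318
L→M: (20)(-1) − (-1)(-14) = -34
M→N: (-1)(-21) − (-22)(-1) = -1
N→O: (-22)(19) − (-8)(-21) = -586
O→P: (-8)(20) − (-2)(19) = -122
P→J: (-2)(22) − (2)(20) = -84
Σ = -1277
Area = |Σ|/2 = 638.5.
Hole:
Σ = (-1) + (3) + (8) + (2) = 12
Area = |Σ|/2 = 6.
Net area = 638.5 − 6 = 632.5.

632.5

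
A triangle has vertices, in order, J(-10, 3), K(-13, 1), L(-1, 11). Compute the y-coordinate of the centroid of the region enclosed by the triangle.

5

Apply Gauss's area formula. First the cross-terms c_i = x_i·y_{i+1} − x_{i+1}·y_i:
  29, -142, 107  ⇒  2A = -6, A = -3.
Then Σ (y_i + y_{i+1})·c_i = -90, so ȳ = -90 / (6·(-3)) = 5.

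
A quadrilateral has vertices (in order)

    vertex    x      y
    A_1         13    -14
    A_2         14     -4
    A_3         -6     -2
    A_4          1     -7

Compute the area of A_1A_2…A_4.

Apply the surveyor's formula: 2A = Σ (x_i·y_{i+1} − x_{i+1}·y_i), indices taken mod 4.
Σ = (144) + (-52) + (44) + (77) = 213
Area = |Σ|/2 = 106.5.

106.5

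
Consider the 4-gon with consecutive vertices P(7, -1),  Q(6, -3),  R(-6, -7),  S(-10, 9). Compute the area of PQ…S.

Apply the shoelace (surveyor's) formula: 2A = Σ (x_i·y_{i+1} − x_{i+1}·y_i), indices taken mod 4.
Cross-terms: -15, -60, -124, -53  ⇒  Σ = -252
Area = |Σ|/2 = 126.

126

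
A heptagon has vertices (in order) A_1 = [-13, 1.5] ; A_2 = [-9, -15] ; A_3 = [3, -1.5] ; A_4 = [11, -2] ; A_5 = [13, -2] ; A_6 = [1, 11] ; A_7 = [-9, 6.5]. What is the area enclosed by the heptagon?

301.5

Apply the surveyor's formula: 2A = Σ (x_i·y_{i+1} − x_{i+1}·y_i), indices taken mod 7.
Cross-terms: 208.5, 58.5, 10.5, 4, 145, 105.5, 71  ⇒  Σ = 603
Area = |Σ|/2 = 301.5.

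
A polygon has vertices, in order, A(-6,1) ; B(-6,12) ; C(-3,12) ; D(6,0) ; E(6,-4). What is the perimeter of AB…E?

|AB| = √((0)² + (11)²) = √121 = 11
|BC| = √((3)² + (0)²) = √9 = 3
|CD| = √((9)² + (-12)²) = √225 = 15
|DE| = √((0)² + (-4)²) = √16 = 4
|EA| = √((-12)² + (5)²) = √169 = 13
Perimeter = 11 + 3 + 15 + 4 + 13 = 46.

46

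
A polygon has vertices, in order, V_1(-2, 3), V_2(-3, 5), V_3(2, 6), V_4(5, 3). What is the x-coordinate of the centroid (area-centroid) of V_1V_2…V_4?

Apply the shoelace formula. First the cross-terms c_i = x_i·y_{i+1} − x_{i+1}·y_i:
  -1, -28, -24, 21  ⇒  2A = -32, A = -16.
Then Σ (x_i + x_{i+1})·c_i = -72, so x̄ = -72 / (6·(-16)) = 0.75.

0.75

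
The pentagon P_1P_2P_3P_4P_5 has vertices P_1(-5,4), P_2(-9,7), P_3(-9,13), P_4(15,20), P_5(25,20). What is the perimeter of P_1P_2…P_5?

|P_1P_2| = √((-4)² + (3)²) = √25 = 5
|P_2P_3| = √((0)² + (6)²) = √36 = 6
|P_3P_4| = √((24)² + (7)²) = √625 = 25
|P_4P_5| = √((10)² + (0)²) = √100 = 10
|P_5P_1| = √((-30)² + (-16)²) = √1156 = 34
Perimeter = 5 + 6 + 25 + 10 + 34 = 80.

80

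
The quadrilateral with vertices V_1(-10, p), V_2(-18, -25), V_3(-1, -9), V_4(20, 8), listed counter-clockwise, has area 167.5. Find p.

The doubled signed area Σ (x_i y_{i+1} − x_{i+1} y_i) is linear in p.
With p=0 it equals 639; the coefficient of p is 38 (from the two edges through V_1).
So 38·p + 639 = 2·167.5 = 335 ⇒ p = -8.

-8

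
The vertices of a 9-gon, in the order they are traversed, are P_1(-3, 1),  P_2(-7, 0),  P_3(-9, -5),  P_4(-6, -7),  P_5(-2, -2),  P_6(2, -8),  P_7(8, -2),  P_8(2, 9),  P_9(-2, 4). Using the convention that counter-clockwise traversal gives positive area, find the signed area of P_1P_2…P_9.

Cross-terms: 7, 35, 33, -2, 20, 60, 76, 26, 10  ⇒  Σ = 265
Signed area = Σ/2 = 132.5 (positive ⇒ counter-clockwise traversal).

132.5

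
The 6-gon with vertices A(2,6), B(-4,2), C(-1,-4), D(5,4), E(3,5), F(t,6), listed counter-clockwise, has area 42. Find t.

3

The doubled signed area Σ (x_i y_{i+1} − x_{i+1} y_i) is linear in t.
With t=0 it equals 81; the coefficient of t is 1 (from the two edges through F).
So 1·t + 81 = 2·42 = 84 ⇒ t = 3.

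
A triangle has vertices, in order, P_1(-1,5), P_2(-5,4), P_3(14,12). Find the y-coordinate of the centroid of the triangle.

Apply the shoelace (surveyor's) formula. First the cross-terms c_i = x_i·y_{i+1} − x_{i+1}·y_i:
  21, -116, 82  ⇒  2A = -13, A = -6.5.
Then Σ (y_i + y_{i+1})·c_i = -273, so ȳ = -273 / (6·(-6.5)) = 7.

7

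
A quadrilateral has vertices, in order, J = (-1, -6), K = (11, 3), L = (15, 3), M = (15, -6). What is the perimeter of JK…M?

|JK| = √((12)² + (9)²) = √225 = 15
|KL| = √((4)² + (0)²) = √16 = 4
|LM| = √((0)² + (-9)²) = √81 = 9
|MJ| = √((-16)² + (0)²) = √256 = 16
Perimeter = 15 + 4 + 9 + 16 = 44.

44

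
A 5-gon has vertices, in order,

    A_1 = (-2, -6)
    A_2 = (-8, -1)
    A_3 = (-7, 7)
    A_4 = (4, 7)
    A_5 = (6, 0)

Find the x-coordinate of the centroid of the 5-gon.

-134/99

Apply the shoelace (surveyor's) formula. First the cross-terms c_i = x_i·y_{i+1} − x_{i+1}·y_i:
  -46, -63, -77, -42, -36  ⇒  2A = -264, A = -132.
Then Σ (x_i + x_{i+1})·c_i = 1072, so x̄ = 1072 / (6·(-132)) = -134/99.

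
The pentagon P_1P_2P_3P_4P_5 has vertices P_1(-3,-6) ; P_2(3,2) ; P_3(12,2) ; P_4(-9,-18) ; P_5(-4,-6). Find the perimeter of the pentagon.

62

|P_1P_2| = √((6)² + (8)²) = √100 = 10
|P_2P_3| = √((9)² + (0)²) = √81 = 9
|P_3P_4| = √((-21)² + (-20)²) = √841 = 29
|P_4P_5| = √((5)² + (12)²) = √169 = 13
|P_5P_1| = √((1)² + (0)²) = √1 = 1
Perimeter = 10 + 9 + 29 + 13 + 1 = 62.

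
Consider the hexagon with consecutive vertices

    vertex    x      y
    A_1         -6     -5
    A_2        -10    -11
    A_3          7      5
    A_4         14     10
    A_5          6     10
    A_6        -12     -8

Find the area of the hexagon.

Apply the shoelace (surveyor's) formula: 2A = Σ (x_i·y_{i+1} − x_{i+1}·y_i), indices taken mod 6.
Σ = (16) + (27) + (0) + (80) + (72) + (12) = 207
Area = |Σ|/2 = 103.5.

103.5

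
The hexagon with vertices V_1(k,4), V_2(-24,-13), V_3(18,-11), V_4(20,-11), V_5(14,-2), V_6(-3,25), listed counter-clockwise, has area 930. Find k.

-21

The doubled signed area Σ (x_i y_{i+1} − x_{i+1} y_i) is linear in k.
With k=0 it equals 1062; the coefficient of k is -38 (from the two edges through V_1).
So -38·k + 1062 = 2·930 = 1860 ⇒ k = -21.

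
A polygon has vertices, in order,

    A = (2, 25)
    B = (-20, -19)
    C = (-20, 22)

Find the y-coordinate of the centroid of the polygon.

28/3

Apply the shoelace (surveyor's) formula. First the cross-terms c_i = x_i·y_{i+1} − x_{i+1}·y_i:
  462, -820, -544  ⇒  2A = -902, A = -451.
Then Σ (y_i + y_{i+1})·c_i = -25256, so ȳ = -25256 / (6·(-451)) = 28/3.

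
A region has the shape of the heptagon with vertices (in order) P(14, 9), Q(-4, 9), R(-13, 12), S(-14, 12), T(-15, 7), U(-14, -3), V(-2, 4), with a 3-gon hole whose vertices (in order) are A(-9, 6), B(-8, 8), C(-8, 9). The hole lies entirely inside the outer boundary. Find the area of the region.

165.5

Outer boundary:
Apply the surveyor's formula: 2A = Σ (x_i·y_{i+1} − x_{i+1}·y_i), indices taken mod 7.
P→Q: (14)(9) − (-4)(9) = 162
Q→R: (-4)(12) − (-13)(9) = 69
R→S: (-13)(12) − (-14)(12) = 12
S→T: (-14)(7) − (-15)(12) = 82
T→U: (-15)(-3) − (-14)(7) = 143
U→V: (-14)(4) − (-2)(-3) = -62
V→P: (-2)(9) − (14)(4) = -74
Σ = 332
Area = |Σ|/2 = 166.
Hole:
A→B: (-9)(8) − (-8)(6) = -24
B→C: (-8)(9) − (-8)(8) = -8
C→A: (-8)(6) − (-9)(9) = 33
Σ = 1
Area = |Σ|/2 = 0.5.
Net area = 166 − 0.5 = 165.5.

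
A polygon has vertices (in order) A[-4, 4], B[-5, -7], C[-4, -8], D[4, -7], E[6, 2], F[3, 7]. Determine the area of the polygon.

Apply the surveyor's formula: 2A = Σ (x_i·y_{i+1} − x_{i+1}·y_i), indices taken mod 6.
Σ = (48) + (12) + (60) + (50) + (36) + (40) = 246
Area = |Σ|/2 = 123.

123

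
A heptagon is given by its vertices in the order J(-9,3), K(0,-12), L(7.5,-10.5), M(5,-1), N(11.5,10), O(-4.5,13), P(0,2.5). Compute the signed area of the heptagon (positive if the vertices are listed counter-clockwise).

Cross-terms: 108, 90, 45, 61.5, 194.5, -11.25, 22.5  ⇒  Σ = 510.25
Signed area = Σ/2 = 255.125 (positive ⇒ counter-clockwise traversal).

255.125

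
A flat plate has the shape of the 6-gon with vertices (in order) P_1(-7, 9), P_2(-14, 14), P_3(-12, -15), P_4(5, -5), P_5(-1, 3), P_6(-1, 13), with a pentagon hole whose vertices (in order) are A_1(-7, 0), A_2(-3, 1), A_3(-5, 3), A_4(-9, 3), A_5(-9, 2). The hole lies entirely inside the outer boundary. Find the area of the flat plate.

299.5

Outer boundary:
Apply Gauss's area formula: 2A = Σ (x_i·y_{i+1} − x_{i+1}·y_i), indices taken mod 6.
Σ = (28) + (378) + (135) + (10) + (-10) + (82) = 623
Area = |Σ|/2 = 311.5.
Hole:
Apply the shoelace formula: 2A = Σ (x_i·y_{i+1} − x_{i+1}·y_i), indices taken mod 5.
A_1→A_2: (-7)(1) − (-3)(0) = -7
A_2→A_3: (-3)(3) − (-5)(1) = -4
A_3→A_4: (-5)(3) − (-9)(3) = 12
A_4→A_5: (-9)(2) − (-9)(3) = 9
A_5→A_1: (-9)(0) − (-7)(2) = 14
Σ = 24
Area = |Σ|/2 = 12.
Net area = 311.5 − 12 = 299.5.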